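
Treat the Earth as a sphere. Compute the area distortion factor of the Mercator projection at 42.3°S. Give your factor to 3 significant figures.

Mercator is conformal, so the point scale is isotropic: h = k = sec φ = 1/cos φ.
Areal scale = k² = sec²φ = 1/cos²(42.3°) = 1/0.7396² = 1.828.

1.83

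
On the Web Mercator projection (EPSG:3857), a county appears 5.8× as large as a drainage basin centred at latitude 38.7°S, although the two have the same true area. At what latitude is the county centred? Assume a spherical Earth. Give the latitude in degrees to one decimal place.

71.1°

On Mercator, (apparent₁)/(apparent₂) = sec²φ₁ / sec²φ₂ when true areas are equal.
cos²φ₂ / cos²φ₁ = 5.8  ⇒  cos φ₁ = cos 38.7° / √5.8 = 0.7804/2.408 = 0.3241.
φ₁ = arccos(0.3241) ≈ 71.1°.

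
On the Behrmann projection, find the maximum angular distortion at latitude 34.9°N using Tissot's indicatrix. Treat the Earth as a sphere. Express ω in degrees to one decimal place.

6.2°

The Behrmann projection is cylindrical equal-area with φ₀ = 30°. Cylindrical equal-area (φ₀ = 30°): h = cos φ / cos 30° along meridians, k = cos 30° / cos φ along parallels; h·k = 1.
At 34.9°: h = 0.9470, k = 1.056; principal scales a = 1.056, b = 0.9470.
sin(ω/2) = (a − b)/(a + b) = 0.1089/2.003 = 0.05437, so ω = 2 arcsin(0.05437) ≈ 6.2°.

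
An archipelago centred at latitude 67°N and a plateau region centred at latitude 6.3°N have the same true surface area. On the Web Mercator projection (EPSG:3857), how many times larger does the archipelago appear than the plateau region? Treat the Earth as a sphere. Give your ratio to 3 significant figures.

On Mercator, area is exaggerated by sec²φ = 1/cos²φ.
At 67°: sec²(67°) = 1/0.3907² = 6.550.
At 6.3°: sec²(6.3°) = 1/0.9940² = 1.012.
Ratio = 6.550/1.012 = cos²(6.3°)/cos²(67°) ≈ 6.47.

6.47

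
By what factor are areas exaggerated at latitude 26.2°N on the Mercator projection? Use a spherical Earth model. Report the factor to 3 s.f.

1.24

For Mercator, h = k = sec φ (a conformal cylindrical projection has a single point scale, 1/cos φ).
Areal scale = k² = sec²φ = 1/cos²(26.2°) = 1/0.8973² = 1.242.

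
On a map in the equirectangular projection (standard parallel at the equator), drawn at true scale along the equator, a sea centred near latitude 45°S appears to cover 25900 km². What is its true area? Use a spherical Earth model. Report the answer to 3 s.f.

18300 km²

Plate carrée maps x = Rλ, y = Rφ. The meridian scale is h = 1 and the parallel scale is k = 1/cos φ = sec φ.
Areal scale = h·k = 1 × sec φ; at 45°, h = 1.000, k = 1.414, so h·k = 1.414.
True area = apparent / (areal scale) = 25900 / 1.414 ≈ 18300 km².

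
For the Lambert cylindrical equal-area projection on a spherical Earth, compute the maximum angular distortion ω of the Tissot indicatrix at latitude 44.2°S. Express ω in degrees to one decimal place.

37.5°

The Lambert cylindrical equal-area projection is the cylindrical equal-area projection with its standard parallel at the equator (φ₀ = 0). For cylindrical equal-area with standard parallel φ₀, h = cos φ / cos φ₀ and k = cos φ₀ / cos φ, so h·k = 1.
At 44.2°: h = 0.7169, k = 1.395; principal scales a = 1.395, b = 0.7169.
sin(ω/2) = (a − b)/(a + b) = 0.6780/2.112 = 0.3210, so ω = 2 arcsin(0.3210) ≈ 37.5°.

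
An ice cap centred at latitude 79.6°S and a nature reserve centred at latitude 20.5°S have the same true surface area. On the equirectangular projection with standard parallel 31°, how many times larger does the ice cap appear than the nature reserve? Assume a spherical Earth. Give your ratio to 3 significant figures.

5.19

The equidistant cylindrical projection with φ₀ = 31° has h = 1 (meridians true) and k = cos φ₀ / cos φ along parallels.
Areal scale at 79.6°: h·k = 1.000 × 4.748 = 4.748.
Areal scale at 20.5°: h·k = 1.000 × 0.9151 = 0.9151.
Ratio = 4.748/0.9151 ≈ 5.19.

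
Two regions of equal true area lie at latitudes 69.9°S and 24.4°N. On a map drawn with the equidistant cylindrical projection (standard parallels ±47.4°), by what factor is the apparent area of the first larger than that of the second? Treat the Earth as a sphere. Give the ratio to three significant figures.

2.65

With standard parallel φ₀ = 47.4°, the equirectangular projection gives x = Rλ cos φ₀, y = Rφ, so h = 1 and k = cos 47.4° / cos φ.
Areal scale at 69.9°: h·k = 1.000 × 1.970 = 1.970.
Areal scale at 24.4°: h·k = 1.000 × 0.7433 = 0.7433.
Ratio = 1.970/0.7433 ≈ 2.65.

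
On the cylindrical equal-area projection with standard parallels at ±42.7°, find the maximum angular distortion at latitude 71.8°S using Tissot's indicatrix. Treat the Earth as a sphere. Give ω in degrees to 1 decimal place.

87.9°

Cylindrical equal-area (φ₀ = 42.7°): h = cos φ / cos 42.7° along meridians, k = cos 42.7° / cos φ along parallels; h·k = 1.
At 71.8°: h = 0.4250, k = 2.353; principal scales a = 2.353, b = 0.4250.
sin(ω/2) = (a − b)/(a + b) = 1.928/2.778 = 0.6940, so ω = 2 arcsin(0.6940) ≈ 87.9°.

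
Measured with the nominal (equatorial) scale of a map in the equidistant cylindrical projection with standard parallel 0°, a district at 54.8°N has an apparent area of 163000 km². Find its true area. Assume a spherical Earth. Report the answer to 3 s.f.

94000 km²

For the equirectangular projection with φ₀ = 0 (plate carrée), h = 1 along meridians and k = sec φ along parallels.
Areal scale = h·k = 1 × sec φ; at 54.8°, h = 1.000, k = 1.735, so h·k = 1.735.
True area = apparent / (areal scale) = 163000 / 1.735 ≈ 94000 km².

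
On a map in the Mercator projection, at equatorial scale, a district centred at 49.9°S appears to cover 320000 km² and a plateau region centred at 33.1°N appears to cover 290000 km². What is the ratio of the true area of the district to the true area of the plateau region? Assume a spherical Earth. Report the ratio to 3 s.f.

0.652

Mercator's areal exaggeration is sec²φ; hence true area = (apparent area) · cos²φ.
True area of district: 320000 × cos²(49.9°) = 320000 × 0.4149 = 132800 km².
True area of plateau region: 290000 × cos²(33.1°) = 290000 × 0.7018 = 203500 km².
Ratio = 132800 / 203500 ≈ 0.652.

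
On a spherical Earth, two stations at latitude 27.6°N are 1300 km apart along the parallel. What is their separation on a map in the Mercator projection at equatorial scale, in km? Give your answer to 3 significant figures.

1470 km

Mercator is conformal, so the point scale is isotropic: h = k = sec φ = 1/cos φ.
Along the parallel, k = sec 27.6° = 1/0.8862 = 1.128.
Map distance = 1300 × 1.128 ≈ 1470 km.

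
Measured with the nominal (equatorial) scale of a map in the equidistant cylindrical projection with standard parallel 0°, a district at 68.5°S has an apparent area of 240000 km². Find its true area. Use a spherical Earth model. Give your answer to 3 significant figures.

Plate carrée maps x = Rλ, y = Rφ. The meridian scale is h = 1 and the parallel scale is k = 1/cos φ = sec φ.
Areal scale = h·k = 1 × sec φ; at 68.5°, h = 1.000, k = 2.729, so h·k = 2.729.
True area = apparent / (areal scale) = 240000 / 2.729 ≈ 88000 km².

88000 km²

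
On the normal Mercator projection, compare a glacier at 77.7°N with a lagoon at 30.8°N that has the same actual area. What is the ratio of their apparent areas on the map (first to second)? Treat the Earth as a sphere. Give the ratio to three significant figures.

On Mercator, area is exaggerated by sec²φ = 1/cos²φ.
At 77.7°: sec²(77.7°) = 1/0.2130² = 22.04.
At 30.8°: sec²(30.8°) = 1/0.8590² = 1.355.
Ratio = 22.04/1.355 = cos²(30.8°)/cos²(77.7°) ≈ 16.3.

16.3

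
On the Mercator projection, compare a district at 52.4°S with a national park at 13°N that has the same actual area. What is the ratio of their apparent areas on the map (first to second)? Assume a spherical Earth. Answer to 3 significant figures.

2.55

Mercator is conformal with k = sec φ, so areal scale = k² = sec²φ.
At 52.4°: sec²(52.4°) = 1/0.6101² = 2.686.
At 13°: sec²(13°) = 1/0.9744² = 1.053.
Ratio = 2.686/1.053 = cos²(13°)/cos²(52.4°) ≈ 2.55.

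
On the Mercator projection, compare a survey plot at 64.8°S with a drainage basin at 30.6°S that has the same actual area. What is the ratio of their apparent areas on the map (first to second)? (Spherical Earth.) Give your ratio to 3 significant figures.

4.09

Mercator areal scale is sec²φ.
At 64.8°: sec²(64.8°) = 1/0.4258² = 5.516.
At 30.6°: sec²(30.6°) = 1/0.8607² = 1.350.
Ratio = 5.516/1.350 = cos²(30.6°)/cos²(64.8°) ≈ 4.09.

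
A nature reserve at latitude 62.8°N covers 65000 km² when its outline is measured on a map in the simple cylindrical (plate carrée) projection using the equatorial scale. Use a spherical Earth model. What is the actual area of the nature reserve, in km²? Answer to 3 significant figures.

For the equirectangular projection with φ₀ = 0 (plate carrée), h = 1 along meridians and k = sec φ along parallels.
Areal scale = h·k = 1 × sec φ; at 62.8°, h = 1.000, k = 2.188, so h·k = 2.188.
True area = apparent / (areal scale) = 65000 / 2.188 ≈ 29700 km².

29700 km²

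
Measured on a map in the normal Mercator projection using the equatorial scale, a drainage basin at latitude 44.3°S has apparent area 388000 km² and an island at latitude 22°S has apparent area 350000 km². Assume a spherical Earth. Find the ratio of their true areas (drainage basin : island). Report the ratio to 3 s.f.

0.661

Since Mercator area scale is 1/cos²φ, the true area equals the apparent area multiplied by cos²φ.
True area of drainage basin: 388000 × cos²(44.3°) = 388000 × 0.5122 = 198700 km².
True area of island: 350000 × cos²(22°) = 350000 × 0.8597 = 300900 km².
Ratio = 198700 / 300900 ≈ 0.661.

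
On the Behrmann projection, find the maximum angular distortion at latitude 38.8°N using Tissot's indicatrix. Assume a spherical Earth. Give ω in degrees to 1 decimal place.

Behrmann is a cylindrical equal-area projection with standard parallels at ±30°. A cylindrical equal-area projection with standard parallel φ₀ has meridian scale h = cos φ / cos φ₀ and parallel scale k = cos φ₀ / cos φ (so areas are preserved, h·k = 1).
At 38.8°: h = 0.8999, k = 1.111; principal scales a = 1.111, b = 0.8999.
sin(ω/2) = (a − b)/(a + b) = 0.2113/2.011 = 0.1051, so ω = 2 arcsin(0.1051) ≈ 12.1°.

12.1°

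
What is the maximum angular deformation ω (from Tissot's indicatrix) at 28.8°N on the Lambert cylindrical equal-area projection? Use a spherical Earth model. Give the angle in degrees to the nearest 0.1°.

15.1°

The Lambert cylindrical equal-area projection is the cylindrical equal-area projection with its standard parallel at the equator (φ₀ = 0). For cylindrical equal-area with standard parallel φ₀, h = cos φ / cos φ₀ and k = cos φ₀ / cos φ, so h·k = 1.
At 28.8°: h = 0.8763, k = 1.141; principal scales a = 1.141, b = 0.8763.
sin(ω/2) = (a − b)/(a + b) = 0.2648/2.017 = 0.1313, so ω = 2 arcsin(0.1313) ≈ 15.1°.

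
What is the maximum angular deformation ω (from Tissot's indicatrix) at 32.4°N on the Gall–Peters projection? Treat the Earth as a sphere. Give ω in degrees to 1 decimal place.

Gall–Peters is a cylindrical equal-area projection with standard parallels at ±45°. For cylindrical equal-area with standard parallel φ₀, h = cos φ / cos φ₀ and k = cos φ₀ / cos φ, so h·k = 1.
At 32.4°: h = 1.194, k = 0.8375; principal scales a = 1.194, b = 0.8375.
sin(ω/2) = (a − b)/(a + b) = 0.3566/2.032 = 0.1755, so ω = 2 arcsin(0.1755) ≈ 20.2°.

20.2°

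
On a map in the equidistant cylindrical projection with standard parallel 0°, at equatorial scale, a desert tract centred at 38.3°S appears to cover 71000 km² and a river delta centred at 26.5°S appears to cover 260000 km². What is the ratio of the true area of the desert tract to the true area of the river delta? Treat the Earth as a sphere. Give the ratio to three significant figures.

0.239

On the plate carrée, areal scale = h·k = 1 × sec φ, so true area = apparent × cos φ.
True area of desert tract: 71000 × cos(38.3°) = 71000 × 0.7848 = 55720 km².
True area of river delta: 260000 × cos(26.5°) = 260000 × 0.8949 = 232700 km².
Ratio = 55720 / 232700 ≈ 0.239.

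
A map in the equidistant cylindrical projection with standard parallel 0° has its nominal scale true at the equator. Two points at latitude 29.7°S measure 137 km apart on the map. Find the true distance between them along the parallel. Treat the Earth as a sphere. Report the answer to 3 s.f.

Plate carrée maps x = Rλ, y = Rφ. The meridian scale is h = 1 and the parallel scale is k = 1/cos φ = sec φ.
Along the parallel at 29.7°, map distances are exaggerated by k = sec 29.7° = 1.151.
True distance = 137 / 1.151 = 137 × cos 29.7° ≈ 119 km.

119 km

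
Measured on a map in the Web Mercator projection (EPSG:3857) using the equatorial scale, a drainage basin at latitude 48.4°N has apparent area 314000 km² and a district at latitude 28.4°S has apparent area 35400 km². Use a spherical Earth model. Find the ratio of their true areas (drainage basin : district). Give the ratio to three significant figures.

5.05

On Mercator the areal scale is sec²φ, so true area = apparent × cos²φ.
True area of drainage basin: 314000 × cos²(48.4°) = 314000 × 0.4408 = 138400 km².
True area of district: 35400 × cos²(28.4°) = 35400 × 0.7738 = 27390 km².
Ratio = 138400 / 27390 ≈ 5.05.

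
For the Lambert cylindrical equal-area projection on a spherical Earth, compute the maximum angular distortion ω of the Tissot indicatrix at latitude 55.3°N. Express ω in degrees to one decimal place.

The Lambert cylindrical equal-area projection is the cylindrical equal-area projection with its standard parallel at the equator (φ₀ = 0). For cylindrical equal-area with standard parallel φ₀, h = cos φ / cos φ₀ and k = cos φ₀ / cos φ, so h·k = 1.
At 55.3°: h = 0.5693, k = 1.757; principal scales a = 1.757, b = 0.5693.
sin(ω/2) = (a − b)/(a + b) = 1.187/2.326 = 0.5105, so ω = 2 arcsin(0.5105) ≈ 61.4°.

61.4°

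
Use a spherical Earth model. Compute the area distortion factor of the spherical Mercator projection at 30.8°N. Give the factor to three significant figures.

For Mercator, h = k = sec φ (a conformal cylindrical projection has a single point scale, 1/cos φ).
Areal scale = k² = sec²φ = 1/cos²(30.8°) = 1/0.8590² = 1.355.

1.36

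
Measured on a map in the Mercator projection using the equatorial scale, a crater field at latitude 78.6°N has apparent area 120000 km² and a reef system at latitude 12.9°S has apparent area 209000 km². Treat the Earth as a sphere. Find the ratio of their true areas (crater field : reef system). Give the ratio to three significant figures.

Mercator's areal exaggeration is sec²φ; hence true area = (apparent area) · cos²φ.
True area of crater field: 120000 × cos²(78.6°) = 120000 × 0.03907 = 4688 km².
True area of reef system: 209000 × cos²(12.9°) = 209000 × 0.9502 = 198600 km².
Ratio = 4688 / 198600 ≈ 0.0236.

0.0236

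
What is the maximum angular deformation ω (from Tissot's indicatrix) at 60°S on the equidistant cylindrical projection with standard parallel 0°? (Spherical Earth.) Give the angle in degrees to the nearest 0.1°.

Plate carrée maps x = Rλ, y = Rφ. The meridian scale is h = 1 and the parallel scale is k = 1/cos φ = sec φ.
At 60°: h = 1.000, k = 2.000; principal scales a = 2.000, b = 1.000.
sin(ω/2) = (a − b)/(a + b) = 1.0000/3.000 = 0.3333, so ω = 2 arcsin(0.3333) ≈ 38.9°.

38.9°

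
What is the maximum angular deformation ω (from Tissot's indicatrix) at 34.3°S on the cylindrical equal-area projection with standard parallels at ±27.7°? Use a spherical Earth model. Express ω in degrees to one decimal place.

7.9°

A cylindrical equal-area projection with standard parallel φ₀ has meridian scale h = cos φ / cos φ₀ and parallel scale k = cos φ₀ / cos φ (so areas are preserved, h·k = 1).
At 34.3°: h = 0.9330, k = 1.072; principal scales a = 1.072, b = 0.9330.
sin(ω/2) = (a − b)/(a + b) = 0.1387/2.005 = 0.06921, so ω = 2 arcsin(0.06921) ≈ 7.9°.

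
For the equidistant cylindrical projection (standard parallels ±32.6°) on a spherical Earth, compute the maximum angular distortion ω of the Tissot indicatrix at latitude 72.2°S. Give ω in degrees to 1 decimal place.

In the equirectangular projection with standard parallel φ₀ = 32.6° (x = Rλ cos φ₀, y = Rφ), meridians are true-scale (h = 1) and the parallel scale is k = cos φ₀ / cos φ.
At 72.2°: h = 1.000, k = 2.756; principal scales a = 2.756, b = 1.000.
sin(ω/2) = (a − b)/(a + b) = 1.756/3.756 = 0.4675, so ω = 2 arcsin(0.4675) ≈ 55.7°.

55.7°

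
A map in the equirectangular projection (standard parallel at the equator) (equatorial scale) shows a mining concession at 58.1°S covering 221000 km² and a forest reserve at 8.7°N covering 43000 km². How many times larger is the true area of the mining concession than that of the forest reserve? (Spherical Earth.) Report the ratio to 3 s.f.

2.75

Plate carrée has h = 1 and k = sec φ, giving areal scale sec φ; true area = (apparent area) · cos φ.
True area of mining concession: 221000 × cos(58.1°) = 221000 × 0.5284 = 116800 km².
True area of forest reserve: 43000 × cos(8.7°) = 43000 × 0.9885 = 42510 km².
Ratio = 116800 / 42510 ≈ 2.75.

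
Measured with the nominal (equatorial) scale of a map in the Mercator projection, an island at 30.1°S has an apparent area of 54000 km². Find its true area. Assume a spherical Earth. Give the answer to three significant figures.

Mercator is conformal, so the point scale is isotropic: h = k = sec φ = 1/cos φ.
Areal scale = k² = sec²φ = 1/cos²(30.1°) = 1/0.8652² = 1.336.
True area = apparent / (areal scale) = 54000 / 1.336 ≈ 40400 km².

40400 km²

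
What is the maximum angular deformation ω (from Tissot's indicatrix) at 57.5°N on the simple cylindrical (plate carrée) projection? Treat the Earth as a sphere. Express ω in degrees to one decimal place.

In the plate carrée (x = Rλ, y = Rφ), meridians are true-scale (h = 1) and parallels are stretched by k = sec φ.
At 57.5°: h = 1.000, k = 1.861; principal scales a = 1.861, b = 1.000.
sin(ω/2) = (a − b)/(a + b) = 0.8612/2.861 = 0.3010, so ω = 2 arcsin(0.3010) ≈ 35.0°.

35.0°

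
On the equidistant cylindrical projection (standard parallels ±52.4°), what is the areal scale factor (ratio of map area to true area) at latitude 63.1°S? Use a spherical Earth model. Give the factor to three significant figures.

1.35

The equidistant cylindrical projection with φ₀ = 52.4° has h = 1 (meridians true) and k = cos φ₀ / cos φ along parallels.
Areal scale = h·k = 1 × cos φ₀ / cos φ; at 63.1°, h = 1.000, k = 1.349, so h·k = 1.349.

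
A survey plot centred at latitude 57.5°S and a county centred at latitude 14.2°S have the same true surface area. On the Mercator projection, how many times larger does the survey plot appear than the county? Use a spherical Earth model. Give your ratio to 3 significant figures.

3.26

Mercator is conformal with k = sec φ, so areal scale = k² = sec²φ.
At 57.5°: sec²(57.5°) = 1/0.5373² = 3.464.
At 14.2°: sec²(14.2°) = 1/0.9694² = 1.064.
Ratio = 3.464/1.064 = cos²(14.2°)/cos²(57.5°) ≈ 3.26.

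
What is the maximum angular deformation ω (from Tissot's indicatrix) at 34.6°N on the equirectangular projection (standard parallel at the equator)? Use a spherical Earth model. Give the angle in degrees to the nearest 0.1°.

Plate carrée maps x = Rλ, y = Rφ. The meridian scale is h = 1 and the parallel scale is k = 1/cos φ = sec φ.
At 34.6°: h = 1.000, k = 1.215; principal scales a = 1.215, b = 1.000.
sin(ω/2) = (a − b)/(a + b) = 0.2149/2.215 = 0.09701, so ω = 2 arcsin(0.09701) ≈ 11.1°.

11.1°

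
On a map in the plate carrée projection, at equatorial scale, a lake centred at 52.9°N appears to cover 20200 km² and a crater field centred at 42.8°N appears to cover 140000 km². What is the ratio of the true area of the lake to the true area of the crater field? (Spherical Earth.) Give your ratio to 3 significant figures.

0.119

Plate carrée has h = 1 and k = sec φ, giving areal scale sec φ; true area = (apparent area) · cos φ.
True area of lake: 20200 × cos(52.9°) = 20200 × 0.6032 = 12180 km².
True area of crater field: 140000 × cos(42.8°) = 140000 × 0.7337 = 102700 km².
Ratio = 12180 / 102700 ≈ 0.119.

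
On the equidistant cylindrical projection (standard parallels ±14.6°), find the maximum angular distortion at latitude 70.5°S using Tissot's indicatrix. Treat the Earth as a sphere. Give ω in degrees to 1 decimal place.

With standard parallel φ₀ = 14.6°, the equirectangular projection gives x = Rλ cos φ₀, y = Rφ, so h = 1 and k = cos 14.6° / cos φ.
At 70.5°: h = 1.000, k = 2.899; principal scales a = 2.899, b = 1.000.
sin(ω/2) = (a − b)/(a + b) = 1.899/3.899 = 0.4870, so ω = 2 arcsin(0.4870) ≈ 58.3°.

58.3°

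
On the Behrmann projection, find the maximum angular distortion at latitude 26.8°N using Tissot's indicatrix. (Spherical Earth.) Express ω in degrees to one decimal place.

Behrmann is a cylindrical equal-area projection with standard parallels at ±30°. A cylindrical equal-area projection with standard parallel φ₀ has meridian scale h = cos φ / cos φ₀ and parallel scale k = cos φ₀ / cos φ (so areas are preserved, h·k = 1).
At 26.8°: h = 1.031, k = 0.9702; principal scales a = 1.031, b = 0.9702.
sin(ω/2) = (a − b)/(a + b) = 0.06043/2.001 = 0.03020, so ω = 2 arcsin(0.03020) ≈ 3.5°.

3.5°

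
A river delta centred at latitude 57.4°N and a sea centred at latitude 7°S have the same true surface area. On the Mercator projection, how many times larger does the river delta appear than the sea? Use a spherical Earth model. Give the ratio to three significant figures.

Mercator areal scale is sec²φ.
At 57.4°: sec²(57.4°) = 1/0.5388² = 3.445.
At 7°: sec²(7°) = 1/0.9925² = 1.015.
Ratio = 3.445/1.015 = cos²(7°)/cos²(57.4°) ≈ 3.39.

3.39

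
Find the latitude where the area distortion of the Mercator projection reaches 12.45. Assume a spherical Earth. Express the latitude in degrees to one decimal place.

Mercator areal scale is sec²φ.
sec²φ = 12.45  ⇒  cos²φ = 0.08032  ⇒  cos φ = 0.2834.
φ = arccos(0.2834) ≈ 73.5°.

73.5°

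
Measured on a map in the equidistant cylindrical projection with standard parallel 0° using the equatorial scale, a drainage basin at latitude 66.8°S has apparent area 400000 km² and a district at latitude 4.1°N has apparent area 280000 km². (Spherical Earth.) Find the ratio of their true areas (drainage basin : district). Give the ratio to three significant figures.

0.564

Plate carrée has h = 1 and k = sec φ, giving areal scale sec φ; true area = (apparent area) · cos φ.
True area of drainage basin: 400000 × cos(66.8°) = 400000 × 0.3939 = 157600 km².
True area of district: 280000 × cos(4.1°) = 280000 × 0.9974 = 279300 km².
Ratio = 157600 / 279300 ≈ 0.564.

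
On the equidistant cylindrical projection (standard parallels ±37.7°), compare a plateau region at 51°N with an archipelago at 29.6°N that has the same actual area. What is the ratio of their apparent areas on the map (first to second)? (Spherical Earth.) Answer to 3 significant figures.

The equidistant cylindrical projection with φ₀ = 37.7° has h = 1 (meridians true) and k = cos φ₀ / cos φ along parallels.
Areal scale at 51°: h·k = 1.000 × 1.257 = 1.257.
Areal scale at 29.6°: h·k = 1.000 × 0.9100 = 0.9100.
Ratio = 1.257/0.9100 ≈ 1.38.

1.38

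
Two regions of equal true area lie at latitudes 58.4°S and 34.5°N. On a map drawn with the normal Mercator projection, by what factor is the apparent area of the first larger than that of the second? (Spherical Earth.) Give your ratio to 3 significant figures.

2.47

Mercator areal scale is sec²φ.
At 58.4°: sec²(58.4°) = 1/0.5240² = 3.642.
At 34.5°: sec²(34.5°) = 1/0.8241² = 1.472.
Ratio = 3.642/1.472 = cos²(34.5°)/cos²(58.4°) ≈ 2.47.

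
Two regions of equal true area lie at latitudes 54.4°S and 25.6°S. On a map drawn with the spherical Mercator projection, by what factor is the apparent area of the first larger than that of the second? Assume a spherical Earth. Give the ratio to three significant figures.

Mercator areal scale is sec²φ.
At 54.4°: sec²(54.4°) = 1/0.5821² = 2.951.
At 25.6°: sec²(25.6°) = 1/0.9018² = 1.230.
Ratio = 2.951/1.230 = cos²(25.6°)/cos²(54.4°) ≈ 2.40.

2.40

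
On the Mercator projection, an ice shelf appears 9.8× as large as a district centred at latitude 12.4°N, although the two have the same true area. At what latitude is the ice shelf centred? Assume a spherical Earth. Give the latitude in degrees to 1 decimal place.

71.8°

Mercator areal scale is sec²φ, so apparent-area ratio = sec²φ₁ / sec²φ₂ = cos²φ₂ / cos²φ₁.
cos²φ₂ / cos²φ₁ = 9.8  ⇒  cos φ₁ = cos 12.4° / √9.8 = 0.9767/3.130 = 0.3120.
φ₁ = arccos(0.3120) ≈ 71.8°.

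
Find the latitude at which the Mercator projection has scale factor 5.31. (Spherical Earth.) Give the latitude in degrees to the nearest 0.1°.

79.1°

Mercator scale is k = sec φ = 1/cos φ.
1/cos φ = 5.31  ⇒  cos φ = 0.1883  ⇒  φ = arccos(0.1883) ≈ 79.1°.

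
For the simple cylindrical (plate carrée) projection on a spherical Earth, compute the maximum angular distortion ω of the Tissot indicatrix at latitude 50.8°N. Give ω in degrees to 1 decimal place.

Plate carrée maps x = Rλ, y = Rφ. The meridian scale is h = 1 and the parallel scale is k = 1/cos φ = sec φ.
At 50.8°: h = 1.000, k = 1.582; principal scales a = 1.582, b = 1.000.
sin(ω/2) = (a − b)/(a + b) = 0.5822/2.582 = 0.2255, so ω = 2 arcsin(0.2255) ≈ 26.1°.

26.1°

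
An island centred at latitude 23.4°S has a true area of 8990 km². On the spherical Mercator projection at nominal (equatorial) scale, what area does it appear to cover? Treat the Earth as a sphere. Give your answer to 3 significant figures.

10700 km²

The Mercator projection is conformal; its linear scale factor is the same in every direction and equals sec φ = 1/cos φ.
Areal scale = k² = sec²φ = 1/cos²(23.4°) = 1/0.9178² = 1.187.
Apparent area = 8990 × 1.187 ≈ 10700 km².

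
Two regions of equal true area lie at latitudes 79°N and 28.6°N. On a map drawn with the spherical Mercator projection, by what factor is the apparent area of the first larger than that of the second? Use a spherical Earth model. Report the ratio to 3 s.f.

On Mercator, area is exaggerated by sec²φ = 1/cos²φ.
At 79°: sec²(79°) = 1/0.1908² = 27.47.
At 28.6°: sec²(28.6°) = 1/0.8780² = 1.297.
Ratio = 27.47/1.297 = cos²(28.6°)/cos²(79°) ≈ 21.2.

21.2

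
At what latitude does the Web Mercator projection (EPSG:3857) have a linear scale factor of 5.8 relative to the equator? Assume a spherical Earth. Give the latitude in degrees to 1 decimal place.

80.1°

Mercator scale is k = sec φ = 1/cos φ.
1/cos φ = 5.8  ⇒  cos φ = 0.1724  ⇒  φ = arccos(0.1724) ≈ 80.1°.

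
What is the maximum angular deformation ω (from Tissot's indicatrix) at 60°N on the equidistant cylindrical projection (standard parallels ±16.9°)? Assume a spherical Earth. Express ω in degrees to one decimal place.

With standard parallel φ₀ = 16.9°, the equirectangular projection gives x = Rλ cos φ₀, y = Rφ, so h = 1 and k = cos 16.9° / cos φ.
At 60°: h = 1.000, k = 1.914; principal scales a = 1.914, b = 1.000.
sin(ω/2) = (a − b)/(a + b) = 0.9136/2.914 = 0.3136, so ω = 2 arcsin(0.3136) ≈ 36.5°.

36.5°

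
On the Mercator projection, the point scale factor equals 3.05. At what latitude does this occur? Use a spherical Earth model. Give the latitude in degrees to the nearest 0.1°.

70.9°

Mercator scale is k = sec φ = 1/cos φ.
1/cos φ = 3.05  ⇒  cos φ = 0.3279  ⇒  φ = arccos(0.3279) ≈ 70.9°.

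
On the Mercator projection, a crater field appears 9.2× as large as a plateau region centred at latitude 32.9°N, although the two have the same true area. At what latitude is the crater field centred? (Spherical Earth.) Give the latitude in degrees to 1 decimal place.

73.9°

For equal true areas on Mercator, apparent areas scale as sec²φ, so the ratio is cos²φ₂ / cos²φ₁.
cos²φ₂ / cos²φ₁ = 9.2  ⇒  cos φ₁ = cos 32.9° / √9.2 = 0.8396/3.033 = 0.2768.
φ₁ = arccos(0.2768) ≈ 73.9°.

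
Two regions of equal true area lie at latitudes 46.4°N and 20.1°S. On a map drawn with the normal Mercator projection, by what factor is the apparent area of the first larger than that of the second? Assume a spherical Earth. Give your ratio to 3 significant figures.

Mercator areal scale is sec²φ.
At 46.4°: sec²(46.4°) = 1/0.6896² = 2.103.
At 20.1°: sec²(20.1°) = 1/0.9391² = 1.134.
Ratio = 2.103/1.134 = cos²(20.1°)/cos²(46.4°) ≈ 1.85.

1.85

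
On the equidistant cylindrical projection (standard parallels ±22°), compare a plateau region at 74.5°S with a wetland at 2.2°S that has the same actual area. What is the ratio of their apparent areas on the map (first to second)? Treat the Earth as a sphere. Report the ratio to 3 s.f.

The equidistant cylindrical projection with φ₀ = 22° has h = 1 (meridians true) and k = cos φ₀ / cos φ along parallels.
Areal scale at 74.5°: h·k = 1.000 × 3.470 = 3.470.
Areal scale at 2.2°: h·k = 1.000 × 0.9279 = 0.9279.
Ratio = 3.470/0.9279 ≈ 3.74.

3.74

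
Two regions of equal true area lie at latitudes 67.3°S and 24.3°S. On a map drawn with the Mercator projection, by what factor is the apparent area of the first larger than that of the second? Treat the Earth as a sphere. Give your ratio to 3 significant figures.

Mercator is conformal with k = sec φ, so areal scale = k² = sec²φ.
At 67.3°: sec²(67.3°) = 1/0.3859² = 6.715.
At 24.3°: sec²(24.3°) = 1/0.9114² = 1.204.
Ratio = 6.715/1.204 = cos²(24.3°)/cos²(67.3°) ≈ 5.58.

5.58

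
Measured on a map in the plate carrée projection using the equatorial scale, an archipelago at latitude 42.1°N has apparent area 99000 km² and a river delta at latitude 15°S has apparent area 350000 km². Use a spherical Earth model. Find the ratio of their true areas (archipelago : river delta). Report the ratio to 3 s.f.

On the plate carrée, areal scale = h·k = 1 × sec φ, so true area = apparent × cos φ.
True area of archipelago: 99000 × cos(42.1°) = 99000 × 0.7420 = 73460 km².
True area of river delta: 350000 × cos(15°) = 350000 × 0.9659 = 338100 km².
Ratio = 73460 / 338100 ≈ 0.217.

0.217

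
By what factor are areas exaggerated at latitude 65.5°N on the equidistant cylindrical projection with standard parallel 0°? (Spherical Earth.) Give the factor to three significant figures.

2.41

Plate carrée maps x = Rλ, y = Rφ. The meridian scale is h = 1 and the parallel scale is k = 1/cos φ = sec φ.
Areal scale = h·k = 1 × sec φ; at 65.5°, h = 1.000, k = 2.411, so h·k = 2.411.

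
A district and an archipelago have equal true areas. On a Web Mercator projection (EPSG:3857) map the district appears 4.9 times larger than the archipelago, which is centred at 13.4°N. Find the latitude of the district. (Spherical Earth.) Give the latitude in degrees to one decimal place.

63.9°

Mercator areal scale is sec²φ, so apparent-area ratio = sec²φ₁ / sec²φ₂ = cos²φ₂ / cos²φ₁.
cos²φ₂ / cos²φ₁ = 4.9  ⇒  cos φ₁ = cos 13.4° / √4.9 = 0.9728/2.214 = 0.4395.
φ₁ = arccos(0.4395) ≈ 63.9°.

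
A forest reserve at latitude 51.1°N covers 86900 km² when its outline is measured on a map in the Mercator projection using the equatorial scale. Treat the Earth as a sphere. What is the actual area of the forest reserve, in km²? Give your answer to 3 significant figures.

For Mercator, h = k = sec φ (a conformal cylindrical projection has a single point scale, 1/cos φ).
Areal scale = k² = sec²φ = 1/cos²(51.1°) = 1/0.6280² = 2.536.
True area = apparent / (areal scale) = 86900 / 2.536 ≈ 34300 km².

34300 km²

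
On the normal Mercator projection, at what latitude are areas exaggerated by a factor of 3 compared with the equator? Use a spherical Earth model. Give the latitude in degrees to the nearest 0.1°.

54.7°

Mercator areal scale is sec²φ.
sec²φ = 3  ⇒  cos²φ = 0.3333  ⇒  cos φ = 0.5774.
φ = arccos(0.5774) ≈ 54.7°.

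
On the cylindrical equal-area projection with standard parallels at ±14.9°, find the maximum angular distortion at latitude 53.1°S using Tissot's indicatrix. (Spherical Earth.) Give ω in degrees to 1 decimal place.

A cylindrical equal-area projection with standard parallel φ₀ has meridian scale h = cos φ / cos φ₀ and parallel scale k = cos φ₀ / cos φ (so areas are preserved, h·k = 1).
At 53.1°: h = 0.6213, k = 1.609; principal scales a = 1.609, b = 0.6213.
sin(ω/2) = (a − b)/(a + b) = 0.9882/2.231 = 0.4430, so ω = 2 arcsin(0.4430) ≈ 52.6°.

52.6°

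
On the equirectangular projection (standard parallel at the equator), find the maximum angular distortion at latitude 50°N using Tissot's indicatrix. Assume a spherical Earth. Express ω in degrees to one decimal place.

In the plate carrée (x = Rλ, y = Rφ), meridians are true-scale (h = 1) and parallels are stretched by k = sec φ.
At 50°: h = 1.000, k = 1.556; principal scales a = 1.556, b = 1.000.
sin(ω/2) = (a − b)/(a + b) = 0.5557/2.556 = 0.2174, so ω = 2 arcsin(0.2174) ≈ 25.1°.

25.1°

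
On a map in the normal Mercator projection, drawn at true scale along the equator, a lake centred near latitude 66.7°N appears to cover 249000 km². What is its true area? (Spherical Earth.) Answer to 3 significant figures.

The Mercator projection is conformal; its linear scale factor is the same in every direction and equals sec φ = 1/cos φ.
Areal scale = k² = sec²φ = 1/cos²(66.7°) = 1/0.3955² = 6.392.
True area = apparent / (areal scale) = 249000 / 6.392 ≈ 39000 km².

39000 km²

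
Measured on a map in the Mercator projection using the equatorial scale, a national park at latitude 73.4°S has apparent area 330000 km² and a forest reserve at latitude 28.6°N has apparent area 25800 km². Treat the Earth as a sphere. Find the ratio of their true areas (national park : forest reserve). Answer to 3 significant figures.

Since Mercator area scale is 1/cos²φ, the true area equals the apparent area multiplied by cos²φ.
True area of national park: 330000 × cos²(73.4°) = 330000 × 0.08162 = 26930 km².
True area of forest reserve: 25800 × cos²(28.6°) = 25800 × 0.7709 = 19890 km².
Ratio = 26930 / 19890 ≈ 1.35.

1.35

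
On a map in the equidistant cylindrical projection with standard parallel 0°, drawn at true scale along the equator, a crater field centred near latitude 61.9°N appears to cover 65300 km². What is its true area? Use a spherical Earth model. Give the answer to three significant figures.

In the plate carrée (x = Rλ, y = Rφ), meridians are true-scale (h = 1) and parallels are stretched by k = sec φ.
Areal scale = h·k = 1 × sec φ; at 61.9°, h = 1.000, k = 2.123, so h·k = 2.123.
True area = apparent / (areal scale) = 65300 / 2.123 ≈ 30800 km².

30800 km²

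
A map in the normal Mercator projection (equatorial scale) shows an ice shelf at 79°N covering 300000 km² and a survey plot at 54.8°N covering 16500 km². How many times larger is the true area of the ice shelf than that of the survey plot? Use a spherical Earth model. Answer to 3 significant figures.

Since Mercator area scale is 1/cos²φ, the true area equals the apparent area multiplied by cos²φ.
True area of ice shelf: 300000 × cos²(79°) = 300000 × 0.03641 = 10920 km².
True area of survey plot: 16500 × cos²(54.8°) = 16500 × 0.3323 = 5483 km².
Ratio = 10920 / 5483 ≈ 1.99.

1.99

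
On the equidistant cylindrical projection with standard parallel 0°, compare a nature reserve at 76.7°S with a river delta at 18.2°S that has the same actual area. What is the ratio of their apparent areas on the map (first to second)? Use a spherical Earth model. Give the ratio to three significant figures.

In the plate carrée (x = Rλ, y = Rφ), meridians are true-scale (h = 1) and parallels are stretched by k = sec φ.
Areal scale at 76.7°: h·k = 1.000 × 4.347 = 4.347.
Areal scale at 18.2°: h·k = 1.000 × 1.053 = 1.053.
Ratio = 4.347/1.053 ≈ 4.13.

4.13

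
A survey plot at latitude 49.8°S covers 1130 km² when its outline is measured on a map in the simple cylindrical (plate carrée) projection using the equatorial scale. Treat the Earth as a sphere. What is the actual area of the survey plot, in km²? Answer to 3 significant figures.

For the equirectangular projection with φ₀ = 0 (plate carrée), h = 1 along meridians and k = sec φ along parallels.
Areal scale = h·k = 1 × sec φ; at 49.8°, h = 1.000, k = 1.549, so h·k = 1.549.
True area = apparent / (areal scale) = 1130 / 1.549 ≈ 729 km².

729 km²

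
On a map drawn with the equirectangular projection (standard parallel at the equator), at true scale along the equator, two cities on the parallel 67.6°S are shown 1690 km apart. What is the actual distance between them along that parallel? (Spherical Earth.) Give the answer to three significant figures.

For the equirectangular projection with φ₀ = 0 (plate carrée), h = 1 along meridians and k = sec φ along parallels.
Along the parallel at 67.6°, map distances are exaggerated by k = sec 67.6° = 2.624.
True distance = 1690 / 2.624 = 1690 × cos 67.6° ≈ 644 km.

644 km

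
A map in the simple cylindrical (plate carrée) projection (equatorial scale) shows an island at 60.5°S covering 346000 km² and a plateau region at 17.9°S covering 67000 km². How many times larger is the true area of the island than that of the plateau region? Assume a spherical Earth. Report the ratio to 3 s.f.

On the plate carrée, areal scale = h·k = 1 × sec φ, so true area = apparent × cos φ.
True area of island: 346000 × cos(60.5°) = 346000 × 0.4924 = 170400 km².
True area of plateau region: 67000 × cos(17.9°) = 67000 × 0.9516 = 63760 km².
Ratio = 170400 / 63760 ≈ 2.67.

2.67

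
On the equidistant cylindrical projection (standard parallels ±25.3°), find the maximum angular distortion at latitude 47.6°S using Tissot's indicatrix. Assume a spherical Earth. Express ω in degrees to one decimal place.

In the equirectangular projection with standard parallel φ₀ = 25.3° (x = Rλ cos φ₀, y = Rφ), meridians are true-scale (h = 1) and the parallel scale is k = cos φ₀ / cos φ.
At 47.6°: h = 1.000, k = 1.341; principal scales a = 1.341, b = 1.000.
sin(ω/2) = (a − b)/(a + b) = 0.3408/2.341 = 0.1456, so ω = 2 arcsin(0.1456) ≈ 16.7°.

16.7°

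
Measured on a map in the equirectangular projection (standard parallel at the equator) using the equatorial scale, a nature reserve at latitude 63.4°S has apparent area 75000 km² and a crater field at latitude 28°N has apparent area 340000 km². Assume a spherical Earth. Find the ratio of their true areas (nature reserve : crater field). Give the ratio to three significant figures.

On the plate carrée, areal scale = h·k = 1 × sec φ, so true area = apparent × cos φ.
True area of nature reserve: 75000 × cos(63.4°) = 75000 × 0.4478 = 33580 km².
True area of crater field: 340000 × cos(28°) = 340000 × 0.8829 = 300200 km².
Ratio = 33580 / 300200 ≈ 0.112.

0.112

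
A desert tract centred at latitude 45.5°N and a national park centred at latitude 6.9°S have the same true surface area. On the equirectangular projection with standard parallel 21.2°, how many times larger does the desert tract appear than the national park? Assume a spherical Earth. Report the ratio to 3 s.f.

1.42

The equidistant cylindrical projection with φ₀ = 21.2° has h = 1 (meridians true) and k = cos φ₀ / cos φ along parallels.
Areal scale at 45.5°: h·k = 1.000 × 1.330 = 1.330.
Areal scale at 6.9°: h·k = 1.000 × 0.9391 = 0.9391.
Ratio = 1.330/0.9391 ≈ 1.42.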